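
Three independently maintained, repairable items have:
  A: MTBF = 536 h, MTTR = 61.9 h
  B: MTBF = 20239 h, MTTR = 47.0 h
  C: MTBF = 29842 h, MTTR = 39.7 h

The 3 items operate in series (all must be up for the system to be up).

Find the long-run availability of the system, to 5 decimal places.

A(A) = MTBF/(MTBF+MTTR) = 536/(536+61.9) = 0.896471
A(B) = MTBF/(MTBF+MTTR) = 20239/(20239+47.0) = 0.997683
A(C) = MTBF/(MTBF+MTTR) = 29842/(29842+39.7) = 0.998671
Series availability: 0.896471 × 0.997683 × 0.998671 = 0.89321

0.89321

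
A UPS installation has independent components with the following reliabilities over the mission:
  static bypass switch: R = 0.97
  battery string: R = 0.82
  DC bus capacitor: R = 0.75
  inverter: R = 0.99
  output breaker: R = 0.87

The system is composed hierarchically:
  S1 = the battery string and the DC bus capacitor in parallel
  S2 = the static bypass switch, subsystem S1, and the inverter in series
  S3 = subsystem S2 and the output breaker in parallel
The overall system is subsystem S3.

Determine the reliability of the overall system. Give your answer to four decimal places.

0.9892

Parallel (battery string and DC bus capacitor): 1 − (1 − 0.820000)(1 − 0.750000) = 0.955000
Series (static bypass switch, [0.955000], and inverter): 0.970000 × 0.955000 × 0.990000 = 0.917087
Parallel ([0.917087] and output breaker): 1 − (1 − 0.917087)(1 − 0.870000) = 0.9892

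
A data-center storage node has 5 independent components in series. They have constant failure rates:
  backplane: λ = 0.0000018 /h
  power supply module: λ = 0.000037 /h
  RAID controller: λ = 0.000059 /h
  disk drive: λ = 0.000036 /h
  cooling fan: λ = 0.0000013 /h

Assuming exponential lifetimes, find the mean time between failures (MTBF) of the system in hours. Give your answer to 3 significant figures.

Series of exponential components: λ_sys = Σ λ_i
λ_sys = 0.0000018 + 0.000037 + 0.000059 + 0.000036 + 0.0000013 = 1.3510e-04 /h
MTBF = 1 / λ_sys = 7400 h

7400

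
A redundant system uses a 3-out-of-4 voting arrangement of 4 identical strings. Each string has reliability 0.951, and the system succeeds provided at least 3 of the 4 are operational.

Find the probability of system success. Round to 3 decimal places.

0.987

R = Σ_{i=3}^{4} C(4,i) p^i (1−p)^{4−i} with p = 0.951
C(4,3)·0.951^3·0.049^1 = 0.16858
C(4,4)·0.951^4·0.049^0 = 0.81794
Sum = 0.987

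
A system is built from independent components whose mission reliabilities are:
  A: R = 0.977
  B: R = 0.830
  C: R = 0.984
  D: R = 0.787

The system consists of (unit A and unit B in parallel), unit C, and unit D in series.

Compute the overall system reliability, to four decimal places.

0.7714

Parallel (A and B): 1 − (1 − 0.977000)(1 − 0.830000) = 0.996090
Series ([0.996090], C, and D): 0.996090 × 0.984000 × 0.787000 = 0.7714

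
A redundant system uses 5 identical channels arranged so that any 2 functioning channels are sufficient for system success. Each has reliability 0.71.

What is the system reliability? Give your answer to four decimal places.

0.9728

R = Σ_{i=2}^{5} C(5,i) p^i (1−p)^{5−i} with p = 0.71
C(5,2)·0.71^2·0.29^3 = 0.122945
C(5,3)·0.71^3·0.29^2 = 0.301003
C(5,4)·0.71^4·0.29^1 = 0.368469
C(5,5)·0.71^5·0.29^0 = 0.180423
Sum = 0.9728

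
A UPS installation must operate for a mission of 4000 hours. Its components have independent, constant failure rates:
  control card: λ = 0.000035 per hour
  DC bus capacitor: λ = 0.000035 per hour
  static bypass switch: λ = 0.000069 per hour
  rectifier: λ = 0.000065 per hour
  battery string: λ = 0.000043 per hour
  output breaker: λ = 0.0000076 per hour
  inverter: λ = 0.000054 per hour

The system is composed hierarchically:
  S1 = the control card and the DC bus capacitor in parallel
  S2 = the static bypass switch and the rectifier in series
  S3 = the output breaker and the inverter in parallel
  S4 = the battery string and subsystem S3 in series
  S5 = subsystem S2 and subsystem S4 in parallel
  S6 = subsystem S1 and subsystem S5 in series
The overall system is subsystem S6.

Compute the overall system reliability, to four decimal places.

R(control card) = exp(−0.000035 × 4000) = 0.869358
R(DC bus capacitor) = exp(−0.000035 × 4000) = 0.869358
R(static bypass switch) = exp(−0.000069 × 4000) = 0.758813
R(rectifier) = exp(−0.000065 × 4000) = 0.771052
R(battery string) = exp(−0.000043 × 4000) = 0.841979
R(output breaker) = exp(−0.0000076 × 4000) = 0.970057
R(inverter) = exp(−0.000054 × 4000) = 0.805735
Parallel (control card and DC bus capacitor): 1 − (1 − 0.869358)(1 − 0.869358) = 0.982933
Series (static bypass switch and rectifier): 0.758813 × 0.771052 = 0.585084
Parallel (output breaker and inverter): 1 − (1 − 0.970057)(1 − 0.805735) = 0.994183
Series (battery string and [0.994183]): 0.841979 × 0.994183 = 0.837081
Parallel ([0.585084] and [0.837081]): 1 − (1 − 0.585084)(1 − 0.837081) = 0.932402
Series ([0.982933] and [0.932402]): 0.982933 × 0.932402 = 0.9165

0.9165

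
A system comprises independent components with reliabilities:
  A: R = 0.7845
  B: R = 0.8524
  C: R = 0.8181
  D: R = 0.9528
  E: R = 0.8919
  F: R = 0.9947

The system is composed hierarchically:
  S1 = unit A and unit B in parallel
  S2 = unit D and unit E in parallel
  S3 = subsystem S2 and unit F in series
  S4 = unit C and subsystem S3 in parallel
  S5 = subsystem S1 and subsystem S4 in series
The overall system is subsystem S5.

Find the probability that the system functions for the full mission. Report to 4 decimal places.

Parallel (A and B): 1 − (1 − 0.784500)(1 − 0.852400) = 0.968192
Parallel (D and E): 1 − (1 − 0.952800)(1 − 0.891900) = 0.994898
Series ([0.994898] and F): 0.994898 × 0.994700 = 0.989625
Parallel (C and [0.989625]): 1 − (1 − 0.818100)(1 − 0.989625) = 0.998113
Series ([0.968192] and [0.998113]): 0.968192 × 0.998113 = 0.9664

0.9664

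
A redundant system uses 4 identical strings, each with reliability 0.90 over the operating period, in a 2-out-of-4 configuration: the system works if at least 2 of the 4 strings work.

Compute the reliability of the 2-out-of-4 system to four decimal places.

R = Σ_{i=2}^{4} C(4,i) p^i (1−p)^{4−i} with p = 0.90
C(4,2)·0.90^2·0.10^2 = 0.048600
C(4,3)·0.90^3·0.10^1 = 0.291600
C(4,4)·0.90^4·0.10^0 = 0.656100
Sum = 0.9963

0.9963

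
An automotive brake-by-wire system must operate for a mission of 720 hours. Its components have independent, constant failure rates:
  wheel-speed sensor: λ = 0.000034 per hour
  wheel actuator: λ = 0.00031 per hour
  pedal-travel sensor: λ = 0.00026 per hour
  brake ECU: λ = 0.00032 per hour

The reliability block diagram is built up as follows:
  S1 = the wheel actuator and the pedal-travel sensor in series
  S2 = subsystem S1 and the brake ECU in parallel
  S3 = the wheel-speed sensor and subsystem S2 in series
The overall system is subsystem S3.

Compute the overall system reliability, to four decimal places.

R(wheel-speed sensor) = exp(−0.000034 × 720) = 0.975817
R(wheel actuator) = exp(−0.00031 × 720) = 0.799955
R(pedal-travel sensor) = exp(−0.00026 × 720) = 0.829278
R(brake ECU) = exp(−0.00032 × 720) = 0.794216
Series (wheel actuator and pedal-travel sensor): 0.799955 × 0.829278 = 0.663385
Parallel ([0.663385] and brake ECU): 1 − (1 − 0.663385)(1 − 0.794216) = 0.930730
Series (wheel-speed sensor and [0.930730]): 0.975817 × 0.930730 = 0.9082

0.9082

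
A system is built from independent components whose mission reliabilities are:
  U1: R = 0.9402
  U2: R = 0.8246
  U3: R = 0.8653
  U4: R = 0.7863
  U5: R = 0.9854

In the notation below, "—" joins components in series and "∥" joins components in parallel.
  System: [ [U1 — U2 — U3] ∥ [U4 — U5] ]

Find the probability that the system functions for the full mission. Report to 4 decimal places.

0.9259

Series (U1, U2, and U3): 0.940200 × 0.824600 × 0.865300 = 0.670858
Series (U4 and U5): 0.786300 × 0.985400 = 0.774820
Parallel ([0.670858] and [0.774820]): 1 − (1 − 0.670858)(1 − 0.774820) = 0.9259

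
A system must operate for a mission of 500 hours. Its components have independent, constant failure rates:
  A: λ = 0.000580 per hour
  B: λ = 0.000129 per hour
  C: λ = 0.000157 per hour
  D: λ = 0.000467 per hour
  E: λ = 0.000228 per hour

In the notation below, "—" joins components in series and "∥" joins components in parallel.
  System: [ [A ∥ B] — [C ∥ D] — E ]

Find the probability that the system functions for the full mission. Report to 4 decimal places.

R(A) = exp(−0.000580 × 500) = 0.748264
R(B) = exp(−0.000129 × 500) = 0.937536
R(C) = exp(−0.000157 × 500) = 0.924502
R(D) = exp(−0.000467 × 500) = 0.791758
R(E) = exp(−0.000228 × 500) = 0.892258
Parallel (A and B): 1 − (1 − 0.748264)(1 − 0.937536) = 0.984276
Parallel (C and D): 1 − (1 − 0.924502)(1 − 0.791758) = 0.984278
Series ([0.984276], [0.984278], and E): 0.984276 × 0.984278 × 0.892258 = 0.8644

0.8644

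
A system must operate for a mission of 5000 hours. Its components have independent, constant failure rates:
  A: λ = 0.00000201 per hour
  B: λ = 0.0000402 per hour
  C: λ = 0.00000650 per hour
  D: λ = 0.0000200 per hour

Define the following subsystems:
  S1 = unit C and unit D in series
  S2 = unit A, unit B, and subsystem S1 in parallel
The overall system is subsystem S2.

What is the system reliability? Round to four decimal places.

0.9998

R(A) = exp(−0.00000201 × 5000) = 0.990000
R(B) = exp(−0.0000402 × 5000) = 0.817912
R(C) = exp(−0.00000650 × 5000) = 0.968022
R(D) = exp(−0.0000200 × 5000) = 0.904837
Series (C and D): 0.968022 × 0.904837 = 0.875902
Parallel (A, B, and [0.875902]): 1 − (1 − 0.990000)(1 − 0.817912)(1 − 0.875902) = 0.9998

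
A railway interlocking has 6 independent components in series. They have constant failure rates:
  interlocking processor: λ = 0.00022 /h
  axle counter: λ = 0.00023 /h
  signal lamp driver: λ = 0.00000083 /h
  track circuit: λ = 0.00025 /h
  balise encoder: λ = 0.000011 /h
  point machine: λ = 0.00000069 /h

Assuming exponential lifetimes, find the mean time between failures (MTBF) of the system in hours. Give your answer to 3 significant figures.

Series of exponential components: λ_sys = Σ λ_i
λ_sys = 0.00022 + 0.00023 + 0.00000083 + 0.00025 + 0.000011 + 0.00000069 = 7.1252e-04 /h
MTBF = 1 / λ_sys = 1400 h

1400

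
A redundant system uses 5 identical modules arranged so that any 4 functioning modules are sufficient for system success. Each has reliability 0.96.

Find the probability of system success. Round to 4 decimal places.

R = Σ_{i=4}^{5} C(5,i) p^i (1−p)^{5−i} with p = 0.96
C(5,4)·0.96^4·0.04^1 = 0.169869
C(5,5)·0.96^5·0.04^0 = 0.815373
Sum = 0.9852

0.9852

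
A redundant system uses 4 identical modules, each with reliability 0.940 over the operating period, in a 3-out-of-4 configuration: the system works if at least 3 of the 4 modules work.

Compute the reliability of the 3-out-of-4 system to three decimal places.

R = Σ_{i=3}^{4} C(4,i) p^i (1−p)^{4−i} with p = 0.940
C(4,3)·0.940^3·0.060^1 = 0.19934
C(4,4)·0.940^4·0.060^0 = 0.78075
Sum = 0.980

0.980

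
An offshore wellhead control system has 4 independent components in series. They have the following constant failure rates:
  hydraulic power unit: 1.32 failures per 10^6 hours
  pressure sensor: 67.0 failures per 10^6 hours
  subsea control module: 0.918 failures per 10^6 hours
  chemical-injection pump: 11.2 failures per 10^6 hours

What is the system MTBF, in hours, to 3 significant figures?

12400

Series of exponential components: λ_sys = Σ λ_i
λ_sys = 0.00000132 + 0.0000670 + 0.000000918 + 0.0000112 = 8.0438e-05 /h
MTBF = 1 / λ_sys = 12400 h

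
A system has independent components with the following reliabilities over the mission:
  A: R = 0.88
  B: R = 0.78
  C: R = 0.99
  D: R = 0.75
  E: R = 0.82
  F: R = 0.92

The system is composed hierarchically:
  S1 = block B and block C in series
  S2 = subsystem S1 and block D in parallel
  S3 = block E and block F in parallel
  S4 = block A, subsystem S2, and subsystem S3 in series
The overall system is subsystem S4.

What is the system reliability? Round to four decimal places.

Series (B and C): 0.780000 × 0.990000 = 0.772200
Parallel ([0.772200] and D): 1 − (1 − 0.772200)(1 − 0.750000) = 0.943050
Parallel (E and F): 1 − (1 − 0.820000)(1 − 0.920000) = 0.985600
Series (A, [0.943050], and [0.985600]): 0.880000 × 0.943050 × 0.985600 = 0.8179

0.8179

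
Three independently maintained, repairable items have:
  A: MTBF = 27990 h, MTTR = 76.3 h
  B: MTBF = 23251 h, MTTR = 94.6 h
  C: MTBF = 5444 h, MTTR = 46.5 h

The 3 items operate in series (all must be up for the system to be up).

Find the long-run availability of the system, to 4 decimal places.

A(A) = MTBF/(MTBF+MTTR) = 27990/(27990+76.3) = 0.997281
A(B) = MTBF/(MTBF+MTTR) = 23251/(23251+94.6) = 0.995948
A(C) = MTBF/(MTBF+MTTR) = 5444/(5444+46.5) = 0.991531
Series availability: 0.997281 × 0.995948 × 0.991531 = 0.9848

0.9848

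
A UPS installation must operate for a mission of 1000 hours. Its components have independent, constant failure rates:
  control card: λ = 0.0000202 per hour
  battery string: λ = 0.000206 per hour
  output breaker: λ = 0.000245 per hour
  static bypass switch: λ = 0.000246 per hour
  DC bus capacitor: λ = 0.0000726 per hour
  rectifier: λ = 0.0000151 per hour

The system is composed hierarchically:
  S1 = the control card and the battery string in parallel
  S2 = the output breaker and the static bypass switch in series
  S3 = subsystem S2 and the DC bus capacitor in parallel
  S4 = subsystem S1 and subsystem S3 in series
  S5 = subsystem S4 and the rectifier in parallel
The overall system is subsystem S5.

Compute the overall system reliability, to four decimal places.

0.9995

R(control card) = exp(−0.0000202 × 1000) = 0.980003
R(battery string) = exp(−0.000206 × 1000) = 0.813833
R(output breaker) = exp(−0.000245 × 1000) = 0.782705
R(static bypass switch) = exp(−0.000246 × 1000) = 0.781922
R(DC bus capacitor) = exp(−0.0000726 × 1000) = 0.929973
R(rectifier) = exp(−0.0000151 × 1000) = 0.985013
Parallel (control card and battery string): 1 − (1 − 0.980003)(1 − 0.813833) = 0.996277
Series (output breaker and static bypass switch): 0.782705 × 0.781922 = 0.612014
Parallel ([0.612014] and DC bus capacitor): 1 − (1 − 0.612014)(1 − 0.929973) = 0.972831
Series ([0.996277] and [0.972831]): 0.996277 × 0.972831 = 0.969209
Parallel ([0.969209] and rectifier): 1 − (1 − 0.969209)(1 − 0.985013) = 0.9995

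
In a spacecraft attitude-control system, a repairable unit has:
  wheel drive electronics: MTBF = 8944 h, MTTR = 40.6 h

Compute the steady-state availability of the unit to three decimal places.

A(wheel drive electronics) = MTBF/(MTBF+MTTR) = 8944/(8944+40.6) = 0.995

0.995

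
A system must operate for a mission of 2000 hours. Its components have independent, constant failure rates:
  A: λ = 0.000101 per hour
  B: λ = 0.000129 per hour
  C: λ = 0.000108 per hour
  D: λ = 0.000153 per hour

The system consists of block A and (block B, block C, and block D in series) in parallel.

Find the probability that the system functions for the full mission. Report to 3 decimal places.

R(A) = exp(−0.000101 × 2000) = 0.81709
R(B) = exp(−0.000129 × 2000) = 0.77260
R(C) = exp(−0.000108 × 2000) = 0.80574
R(D) = exp(−0.000153 × 2000) = 0.73639
Series (B, C, and D): 0.77260 × 0.80574 × 0.73639 = 0.45841
Parallel (A and [0.45841]): 1 − (1 − 0.81709)(1 − 0.45841) = 0.901

0.901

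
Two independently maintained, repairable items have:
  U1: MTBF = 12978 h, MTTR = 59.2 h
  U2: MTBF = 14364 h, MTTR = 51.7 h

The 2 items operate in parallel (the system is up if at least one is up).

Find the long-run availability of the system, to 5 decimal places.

A(U1) = MTBF/(MTBF+MTTR) = 12978/(12978+59.2) = 0.995459
A(U2) = MTBF/(MTBF+MTTR) = 14364/(14364+51.7) = 0.996414
Parallel availability: 1 − (1 − 0.995459)(1 − 0.996414) = 0.99998

0.99998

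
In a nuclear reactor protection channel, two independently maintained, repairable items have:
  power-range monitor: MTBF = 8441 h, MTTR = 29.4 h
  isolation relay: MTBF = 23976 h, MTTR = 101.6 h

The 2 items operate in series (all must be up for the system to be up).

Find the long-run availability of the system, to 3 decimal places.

0.992

A(power-range monitor) = MTBF/(MTBF+MTTR) = 8441/(8441+29.4) = 0.996529
A(isolation relay) = MTBF/(MTBF+MTTR) = 23976/(23976+101.6) = 0.995780
Series availability: 0.996529 × 0.995780 = 0.992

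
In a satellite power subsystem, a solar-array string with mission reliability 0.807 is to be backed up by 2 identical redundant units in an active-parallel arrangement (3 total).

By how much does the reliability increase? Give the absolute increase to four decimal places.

0.1858

R_before = 0.807
R_after = 1 − (1 − 0.807)^3 = 0.9928
ΔR = 0.9928 − 0.807 = 0.1858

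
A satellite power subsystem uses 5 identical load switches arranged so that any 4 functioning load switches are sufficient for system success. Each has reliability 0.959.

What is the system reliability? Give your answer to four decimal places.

0.9845

R = Σ_{i=4}^{5} C(5,i) p^i (1−p)^{5−i} with p = 0.959
C(5,4)·0.959^4·0.041^1 = 0.173392
C(5,5)·0.959^5·0.041^0 = 0.811135
Sum = 0.9845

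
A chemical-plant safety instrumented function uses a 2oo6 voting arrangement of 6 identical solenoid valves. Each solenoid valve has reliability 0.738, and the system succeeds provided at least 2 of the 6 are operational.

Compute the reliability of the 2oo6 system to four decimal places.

0.9942

R = Σ_{i=2}^{6} C(6,i) p^i (1−p)^{6−i} with p = 0.738
C(6,2)·0.738^2·0.262^4 = 0.038495
C(6,3)·0.738^3·0.262^3 = 0.144578
C(6,4)·0.738^4·0.262^2 = 0.305435
C(6,5)·0.738^5·0.262^1 = 0.344139
C(6,6)·0.738^6·0.262^0 = 0.161562
Sum = 0.9942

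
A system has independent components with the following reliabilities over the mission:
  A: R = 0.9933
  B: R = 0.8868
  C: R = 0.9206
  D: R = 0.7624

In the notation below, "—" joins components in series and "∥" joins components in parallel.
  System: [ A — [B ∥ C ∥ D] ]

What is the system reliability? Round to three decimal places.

0.991

Parallel (B, C, and D): 1 − (1 − 0.88680)(1 − 0.92060)(1 − 0.76240) = 0.99786
Series (A and [0.99786]): 0.99330 × 0.99786 = 0.991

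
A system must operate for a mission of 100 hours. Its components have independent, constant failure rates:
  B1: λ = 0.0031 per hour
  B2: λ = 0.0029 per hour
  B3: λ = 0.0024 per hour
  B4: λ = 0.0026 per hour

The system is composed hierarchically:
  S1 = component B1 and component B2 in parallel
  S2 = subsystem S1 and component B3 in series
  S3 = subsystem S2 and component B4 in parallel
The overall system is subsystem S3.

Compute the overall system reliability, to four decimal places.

R(B1) = exp(−0.0031 × 100) = 0.733447
R(B2) = exp(−0.0029 × 100) = 0.748264
R(B3) = exp(−0.0024 × 100) = 0.786628
R(B4) = exp(−0.0026 × 100) = 0.771052
Parallel (B1 and B2): 1 − (1 − 0.733447)(1 − 0.748264) = 0.932899
Series ([0.932899] and B3): 0.932899 × 0.786628 = 0.733844
Parallel ([0.733844] and B4): 1 − (1 − 0.733844)(1 − 0.771052) = 0.9391

0.9391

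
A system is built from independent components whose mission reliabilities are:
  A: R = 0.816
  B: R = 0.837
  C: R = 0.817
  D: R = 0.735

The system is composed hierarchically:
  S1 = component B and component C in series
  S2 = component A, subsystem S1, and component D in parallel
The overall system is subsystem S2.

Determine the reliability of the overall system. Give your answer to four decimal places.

Series (B and C): 0.837000 × 0.817000 = 0.683829
Parallel (A, [0.683829], and D): 1 − (1 − 0.816000)(1 − 0.683829)(1 − 0.735000) = 0.9846

0.9846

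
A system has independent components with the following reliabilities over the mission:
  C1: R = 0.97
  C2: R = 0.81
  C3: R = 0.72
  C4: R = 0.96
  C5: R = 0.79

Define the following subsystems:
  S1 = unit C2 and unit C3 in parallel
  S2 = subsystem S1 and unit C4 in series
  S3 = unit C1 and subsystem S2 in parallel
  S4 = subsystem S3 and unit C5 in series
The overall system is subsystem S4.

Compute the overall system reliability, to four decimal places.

Parallel (C2 and C3): 1 − (1 − 0.810000)(1 − 0.720000) = 0.946800
Series ([0.946800] and C4): 0.946800 × 0.960000 = 0.908928
Parallel (C1 and [0.908928]): 1 − (1 − 0.970000)(1 − 0.908928) = 0.997268
Series ([0.997268] and C5): 0.997268 × 0.790000 = 0.7878

0.7878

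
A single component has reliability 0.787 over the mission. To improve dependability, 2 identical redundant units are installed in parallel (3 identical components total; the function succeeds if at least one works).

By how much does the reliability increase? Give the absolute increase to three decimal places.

0.203

R_before = 0.787
R_after = 1 − (1 − 0.787)^3 = 0.990
ΔR = 0.990 − 0.787 = 0.203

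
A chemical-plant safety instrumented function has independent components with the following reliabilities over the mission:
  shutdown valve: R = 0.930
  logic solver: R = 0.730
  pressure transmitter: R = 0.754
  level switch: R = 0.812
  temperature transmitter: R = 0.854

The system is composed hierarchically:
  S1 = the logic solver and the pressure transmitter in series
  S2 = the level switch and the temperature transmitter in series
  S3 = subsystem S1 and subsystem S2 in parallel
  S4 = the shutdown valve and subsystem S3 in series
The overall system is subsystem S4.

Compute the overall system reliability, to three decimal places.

0.802

Series (logic solver and pressure transmitter): 0.73000 × 0.75400 = 0.55042
Series (level switch and temperature transmitter): 0.81200 × 0.85400 = 0.69345
Parallel ([0.55042] and [0.69345]): 1 − (1 − 0.55042)(1 − 0.69345) = 0.86218
Series (shutdown valve and [0.86218]): 0.93000 × 0.86218 = 0.802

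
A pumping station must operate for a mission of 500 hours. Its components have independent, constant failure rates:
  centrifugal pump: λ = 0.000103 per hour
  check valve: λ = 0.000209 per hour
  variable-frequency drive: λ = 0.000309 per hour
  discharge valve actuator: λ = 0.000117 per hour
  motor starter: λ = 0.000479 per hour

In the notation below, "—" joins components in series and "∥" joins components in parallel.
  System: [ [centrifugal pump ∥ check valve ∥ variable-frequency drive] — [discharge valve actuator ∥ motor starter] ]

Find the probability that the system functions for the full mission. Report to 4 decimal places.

0.9872

R(centrifugal pump) = exp(−0.000103 × 500) = 0.949804
R(check valve) = exp(−0.000209 × 500) = 0.900775
R(variable-frequency drive) = exp(−0.000309 × 500) = 0.856843
R(discharge valve actuator) = exp(−0.000117 × 500) = 0.943178
R(motor starter) = exp(−0.000479 × 500) = 0.787021
Parallel (centrifugal pump, check valve, and variable-frequency drive): 1 − (1 − 0.949804)(1 − 0.900775)(1 − 0.856843) = 0.999287
Parallel (discharge valve actuator and motor starter): 1 − (1 − 0.943178)(1 − 0.787021) = 0.987898
Series ([0.999287] and [0.987898]): 0.999287 × 0.987898 = 0.9872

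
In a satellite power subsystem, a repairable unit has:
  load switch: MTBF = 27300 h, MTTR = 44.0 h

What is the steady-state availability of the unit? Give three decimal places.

A(load switch) = MTBF/(MTBF+MTTR) = 27300/(27300+44.0) = 0.998

0.998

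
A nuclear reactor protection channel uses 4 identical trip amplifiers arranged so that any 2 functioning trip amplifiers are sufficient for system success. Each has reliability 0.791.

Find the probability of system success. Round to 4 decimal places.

0.9692

R = Σ_{i=2}^{4} C(4,i) p^i (1−p)^{4−i} with p = 0.791
C(4,2)·0.791^2·0.209^2 = 0.163982
C(4,3)·0.791^3·0.209^1 = 0.413748
C(4,4)·0.791^4·0.209^0 = 0.391477
Sum = 0.9692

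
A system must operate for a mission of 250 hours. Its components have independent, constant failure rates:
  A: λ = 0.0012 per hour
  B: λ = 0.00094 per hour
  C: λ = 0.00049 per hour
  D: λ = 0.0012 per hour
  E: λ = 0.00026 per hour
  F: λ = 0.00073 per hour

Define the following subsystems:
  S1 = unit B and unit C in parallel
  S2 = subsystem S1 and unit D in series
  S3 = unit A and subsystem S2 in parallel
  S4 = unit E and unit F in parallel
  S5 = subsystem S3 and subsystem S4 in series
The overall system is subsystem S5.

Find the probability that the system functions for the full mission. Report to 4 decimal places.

R(A) = exp(−0.0012 × 250) = 0.740818
R(B) = exp(−0.00094 × 250) = 0.790571
R(C) = exp(−0.00049 × 250) = 0.884706
R(D) = exp(−0.0012 × 250) = 0.740818
R(E) = exp(−0.00026 × 250) = 0.937067
R(F) = exp(−0.00073 × 250) = 0.833185
Parallel (B and C): 1 − (1 − 0.790571)(1 − 0.884706) = 0.975854
Series ([0.975854] and D): 0.975854 × 0.740818 = 0.722930
Parallel (A and [0.722930]): 1 − (1 − 0.740818)(1 − 0.722930) = 0.928188
Parallel (E and F): 1 − (1 − 0.937067)(1 − 0.833185) = 0.989502
Series ([0.928188] and [0.989502]): 0.928188 × 0.989502 = 0.9184

0.9184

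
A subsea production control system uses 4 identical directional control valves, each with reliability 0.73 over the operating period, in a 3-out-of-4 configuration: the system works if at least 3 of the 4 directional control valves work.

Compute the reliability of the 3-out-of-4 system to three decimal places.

R = Σ_{i=3}^{4} C(4,i) p^i (1−p)^{4−i} with p = 0.73
C(4,3)·0.73^3·0.27^1 = 0.42014
C(4,4)·0.73^4·0.27^0 = 0.28398
Sum = 0.704

0.704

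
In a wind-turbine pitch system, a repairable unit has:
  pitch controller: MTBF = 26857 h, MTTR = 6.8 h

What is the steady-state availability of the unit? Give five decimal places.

A(pitch controller) = MTBF/(MTBF+MTTR) = 26857/(26857+6.8) = 0.99975

0.99975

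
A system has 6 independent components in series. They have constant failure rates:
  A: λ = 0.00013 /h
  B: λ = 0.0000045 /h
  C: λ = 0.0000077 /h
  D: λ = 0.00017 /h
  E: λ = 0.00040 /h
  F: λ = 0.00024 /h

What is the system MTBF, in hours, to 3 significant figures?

Series of exponential components: λ_sys = Σ λ_i
λ_sys = 0.00013 + 0.0000045 + 0.0000077 + 0.00017 + 0.00040 + 0.00024 = 9.5220e-04 /h
MTBF = 1 / λ_sys = 1050 h

1050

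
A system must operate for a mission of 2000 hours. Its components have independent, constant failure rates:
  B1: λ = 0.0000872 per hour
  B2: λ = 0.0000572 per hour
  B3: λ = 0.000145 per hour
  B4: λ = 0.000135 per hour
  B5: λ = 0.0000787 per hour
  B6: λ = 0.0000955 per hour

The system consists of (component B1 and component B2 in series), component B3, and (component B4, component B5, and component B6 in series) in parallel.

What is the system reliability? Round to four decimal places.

R(B1) = exp(−0.0000872 × 2000) = 0.839961
R(B2) = exp(−0.0000572 × 2000) = 0.891901
R(B3) = exp(−0.000145 × 2000) = 0.748264
R(B4) = exp(−0.000135 × 2000) = 0.763379
R(B5) = exp(−0.0000787 × 2000) = 0.854362
R(B6) = exp(−0.0000955 × 2000) = 0.826133
Series (B1 and B2): 0.839961 × 0.891901 = 0.749162
Series (B4, B5, and B6): 0.763379 × 0.854362 × 0.826133 = 0.538806
Parallel ([0.749162], B3, and [0.538806]): 1 − (1 − 0.749162)(1 − 0.748264)(1 − 0.538806) = 0.9709

0.9709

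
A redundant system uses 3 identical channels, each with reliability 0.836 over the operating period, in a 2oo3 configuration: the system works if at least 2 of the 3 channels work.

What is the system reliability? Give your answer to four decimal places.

R = Σ_{i=2}^{3} C(3,i) p^i (1−p)^{3−i} with p = 0.836
C(3,2)·0.836^2·0.164^1 = 0.343857
C(3,3)·0.836^3·0.164^0 = 0.584277
Sum = 0.9281

0.9281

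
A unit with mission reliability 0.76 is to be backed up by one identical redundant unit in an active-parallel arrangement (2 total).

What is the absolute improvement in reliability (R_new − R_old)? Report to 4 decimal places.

0.1824

R_before = 0.76
R_after = 1 − (1 − 0.76)^2 = 0.9424
ΔR = 0.9424 − 0.76 = 0.1824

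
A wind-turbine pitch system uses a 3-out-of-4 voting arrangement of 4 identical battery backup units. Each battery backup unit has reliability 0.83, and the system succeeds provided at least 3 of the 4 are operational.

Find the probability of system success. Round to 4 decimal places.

R = Σ_{i=3}^{4} C(4,i) p^i (1−p)^{4−i} with p = 0.83
C(4,3)·0.83^3·0.17^1 = 0.388815
C(4,4)·0.83^4·0.17^0 = 0.474583
Sum = 0.8634

0.8634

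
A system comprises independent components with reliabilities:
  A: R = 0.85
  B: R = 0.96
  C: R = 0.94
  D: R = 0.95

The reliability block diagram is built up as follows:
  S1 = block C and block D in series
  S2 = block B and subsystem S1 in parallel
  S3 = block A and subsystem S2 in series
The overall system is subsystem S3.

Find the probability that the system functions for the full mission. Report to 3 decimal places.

0.846

Series (C and D): 0.94000 × 0.95000 = 0.89300
Parallel (B and [0.89300]): 1 − (1 − 0.96000)(1 − 0.89300) = 0.99572
Series (A and [0.99572]): 0.85000 × 0.99572 = 0.846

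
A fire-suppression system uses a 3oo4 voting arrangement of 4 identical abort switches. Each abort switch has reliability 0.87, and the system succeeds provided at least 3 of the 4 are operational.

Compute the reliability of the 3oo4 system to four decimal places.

0.9153

R = Σ_{i=3}^{4} C(4,i) p^i (1−p)^{4−i} with p = 0.87
C(4,3)·0.87^3·0.13^1 = 0.342422
C(4,4)·0.87^4·0.13^0 = 0.572898
Sum = 0.9153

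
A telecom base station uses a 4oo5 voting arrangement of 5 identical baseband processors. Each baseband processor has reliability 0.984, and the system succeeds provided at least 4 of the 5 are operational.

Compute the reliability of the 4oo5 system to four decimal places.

R = Σ_{i=4}^{5} C(5,i) p^i (1−p)^{5−i} with p = 0.984
C(5,4)·0.984^4·0.016^1 = 0.075002
C(5,5)·0.984^5·0.016^0 = 0.922519
Sum = 0.9975

0.9975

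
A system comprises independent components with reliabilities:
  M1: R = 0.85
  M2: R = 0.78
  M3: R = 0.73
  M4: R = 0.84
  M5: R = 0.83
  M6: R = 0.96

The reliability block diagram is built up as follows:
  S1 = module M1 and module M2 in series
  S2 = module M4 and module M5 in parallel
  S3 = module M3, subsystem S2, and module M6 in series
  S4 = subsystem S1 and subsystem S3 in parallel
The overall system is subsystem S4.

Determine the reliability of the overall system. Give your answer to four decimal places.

0.8927

Series (M1 and M2): 0.850000 × 0.780000 = 0.663000
Parallel (M4 and M5): 1 − (1 − 0.840000)(1 − 0.830000) = 0.972800
Series (M3, [0.972800], and M6): 0.730000 × 0.972800 × 0.960000 = 0.681738
Parallel ([0.663000] and [0.681738]): 1 − (1 − 0.663000)(1 − 0.681738) = 0.8927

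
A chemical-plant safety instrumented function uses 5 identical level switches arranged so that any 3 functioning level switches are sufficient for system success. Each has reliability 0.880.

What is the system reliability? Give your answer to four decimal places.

R = Σ_{i=3}^{5} C(5,i) p^i (1−p)^{5−i} with p = 0.880
C(5,3)·0.880^3·0.120^2 = 0.098132
C(5,4)·0.880^4·0.120^1 = 0.359817
C(5,5)·0.880^5·0.120^0 = 0.527732
Sum = 0.9857

0.9857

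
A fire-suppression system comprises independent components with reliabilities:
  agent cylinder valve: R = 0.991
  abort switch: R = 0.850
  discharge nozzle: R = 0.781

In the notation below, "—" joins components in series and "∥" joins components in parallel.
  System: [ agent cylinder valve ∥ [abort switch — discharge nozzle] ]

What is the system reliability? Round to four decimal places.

Series (abort switch and discharge nozzle): 0.850000 × 0.781000 = 0.663850
Parallel (agent cylinder valve and [0.663850]): 1 − (1 − 0.991000)(1 − 0.663850) = 0.9970

0.9970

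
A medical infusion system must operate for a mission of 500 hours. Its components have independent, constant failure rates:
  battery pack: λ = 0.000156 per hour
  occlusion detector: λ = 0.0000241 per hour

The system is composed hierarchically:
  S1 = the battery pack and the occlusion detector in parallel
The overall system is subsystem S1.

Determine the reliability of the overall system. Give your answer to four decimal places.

R(battery pack) = exp(−0.000156 × 500) = 0.924964
R(occlusion detector) = exp(−0.0000241 × 500) = 0.988022
Parallel (battery pack and occlusion detector): 1 − (1 − 0.924964)(1 − 0.988022) = 0.9991

0.9991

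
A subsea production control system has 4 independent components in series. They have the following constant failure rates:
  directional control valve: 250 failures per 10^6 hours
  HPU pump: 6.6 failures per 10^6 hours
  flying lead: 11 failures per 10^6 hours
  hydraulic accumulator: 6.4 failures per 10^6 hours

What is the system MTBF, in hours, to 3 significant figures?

Series of exponential components: λ_sys = Σ λ_i
λ_sys = 0.00025 + 0.0000066 + 0.000011 + 0.0000064 = 2.7400e-04 /h
MTBF = 1 / λ_sys = 3650 h

3650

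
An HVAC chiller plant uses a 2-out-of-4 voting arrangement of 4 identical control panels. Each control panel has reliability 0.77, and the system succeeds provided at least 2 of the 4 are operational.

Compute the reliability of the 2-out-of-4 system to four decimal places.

0.9597

R = Σ_{i=2}^{4} C(4,i) p^i (1−p)^{4−i} with p = 0.77
C(4,2)·0.77^2·0.23^2 = 0.188186
C(4,3)·0.77^3·0.23^1 = 0.420010
C(4,4)·0.77^4·0.23^0 = 0.351530
Sum = 0.9597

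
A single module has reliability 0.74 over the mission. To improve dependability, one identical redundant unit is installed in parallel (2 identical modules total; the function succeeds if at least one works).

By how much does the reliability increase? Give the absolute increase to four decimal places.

0.1924

R_before = 0.74
R_after = 1 − (1 − 0.74)^2 = 0.9324
ΔR = 0.9324 − 0.74 = 0.1924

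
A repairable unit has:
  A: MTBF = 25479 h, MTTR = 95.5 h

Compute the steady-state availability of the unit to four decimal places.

0.9963

A(A) = MTBF/(MTBF+MTTR) = 25479/(25479+95.5) = 0.9963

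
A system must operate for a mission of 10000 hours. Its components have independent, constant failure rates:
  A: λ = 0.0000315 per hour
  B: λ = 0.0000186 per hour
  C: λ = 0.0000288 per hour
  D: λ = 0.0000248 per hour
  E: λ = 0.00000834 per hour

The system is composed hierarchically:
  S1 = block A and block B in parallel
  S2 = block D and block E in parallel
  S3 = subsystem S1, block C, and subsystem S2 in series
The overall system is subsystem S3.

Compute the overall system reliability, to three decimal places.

0.703

R(A) = exp(−0.0000315 × 10000) = 0.72979
R(B) = exp(−0.0000186 × 10000) = 0.83027
R(C) = exp(−0.0000288 × 10000) = 0.74976
R(D) = exp(−0.0000248 × 10000) = 0.78036
R(E) = exp(−0.00000834 × 10000) = 0.91998
Parallel (A and B): 1 − (1 − 0.72979)(1 − 0.83027) = 0.95414
Parallel (D and E): 1 − (1 − 0.78036)(1 − 0.91998) = 0.98242
Series ([0.95414], C, and [0.98242]): 0.95414 × 0.74976 × 0.98242 = 0.703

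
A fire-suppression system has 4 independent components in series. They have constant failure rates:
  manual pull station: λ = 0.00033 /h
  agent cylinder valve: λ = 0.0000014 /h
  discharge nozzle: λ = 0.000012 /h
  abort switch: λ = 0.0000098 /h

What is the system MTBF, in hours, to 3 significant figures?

Series of exponential components: λ_sys = Σ λ_i
λ_sys = 0.00033 + 0.0000014 + 0.000012 + 0.0000098 = 3.5320e-04 /h
MTBF = 1 / λ_sys = 2830 h

2830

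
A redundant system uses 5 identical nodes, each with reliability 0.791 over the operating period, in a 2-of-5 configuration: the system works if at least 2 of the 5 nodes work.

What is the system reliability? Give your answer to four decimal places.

0.9921

R = Σ_{i=2}^{5} C(5,i) p^i (1−p)^{5−i} with p = 0.791
C(5,2)·0.791^2·0.209^3 = 0.057120
C(5,3)·0.791^3·0.209^2 = 0.216183
C(5,4)·0.791^4·0.209^1 = 0.409093
C(5,5)·0.791^5·0.209^0 = 0.309658
Sum = 0.9921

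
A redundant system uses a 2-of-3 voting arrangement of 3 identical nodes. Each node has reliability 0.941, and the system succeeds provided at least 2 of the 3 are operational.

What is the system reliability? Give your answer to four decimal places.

R = Σ_{i=2}^{3} C(3,i) p^i (1−p)^{3−i} with p = 0.941
C(3,2)·0.941^2·0.059^1 = 0.156730
C(3,3)·0.941^3·0.059^0 = 0.833238
Sum = 0.9900

0.9900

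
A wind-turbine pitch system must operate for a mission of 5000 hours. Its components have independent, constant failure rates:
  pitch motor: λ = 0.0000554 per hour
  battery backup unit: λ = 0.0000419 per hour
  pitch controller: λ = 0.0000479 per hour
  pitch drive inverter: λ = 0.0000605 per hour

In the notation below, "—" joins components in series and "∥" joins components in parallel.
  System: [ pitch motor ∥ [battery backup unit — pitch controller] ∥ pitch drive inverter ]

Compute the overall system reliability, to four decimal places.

R(pitch motor) = exp(−0.0000554 × 5000) = 0.758054
R(battery backup unit) = exp(−0.0000419 × 5000) = 0.810990
R(pitch controller) = exp(−0.0000479 × 5000) = 0.787021
R(pitch drive inverter) = exp(−0.0000605 × 5000) = 0.738968
Series (battery backup unit and pitch controller): 0.810990 × 0.787021 = 0.638266
Parallel (pitch motor, [0.638266], and pitch drive inverter): 1 − (1 − 0.758054)(1 − 0.638266)(1 − 0.738968) = 0.9772

0.9772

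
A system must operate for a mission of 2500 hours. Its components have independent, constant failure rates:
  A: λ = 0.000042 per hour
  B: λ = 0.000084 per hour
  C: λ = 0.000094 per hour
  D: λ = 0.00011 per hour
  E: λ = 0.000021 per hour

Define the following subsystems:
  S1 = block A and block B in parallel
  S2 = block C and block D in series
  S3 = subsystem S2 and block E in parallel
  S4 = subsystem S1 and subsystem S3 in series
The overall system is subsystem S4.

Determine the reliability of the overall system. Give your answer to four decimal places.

0.9611

R(A) = exp(−0.000042 × 2500) = 0.900325
R(B) = exp(−0.000084 × 2500) = 0.810584
R(C) = exp(−0.000094 × 2500) = 0.790571
R(D) = exp(−0.00011 × 2500) = 0.759572
R(E) = exp(−0.000021 × 2500) = 0.948854
Parallel (A and B): 1 − (1 − 0.900325)(1 − 0.810584) = 0.981120
Series (C and D): 0.790571 × 0.759572 = 0.600496
Parallel ([0.600496] and E): 1 − (1 − 0.600496)(1 − 0.948854) = 0.979567
Series ([0.981120] and [0.979567]): 0.981120 × 0.979567 = 0.9611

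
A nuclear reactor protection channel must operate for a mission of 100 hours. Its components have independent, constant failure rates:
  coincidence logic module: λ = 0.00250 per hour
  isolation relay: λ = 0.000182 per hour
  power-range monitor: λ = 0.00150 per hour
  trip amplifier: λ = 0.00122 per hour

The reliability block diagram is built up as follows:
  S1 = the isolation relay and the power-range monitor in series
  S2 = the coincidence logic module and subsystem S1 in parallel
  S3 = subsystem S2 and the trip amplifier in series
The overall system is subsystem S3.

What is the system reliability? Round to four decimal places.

0.8548

R(coincidence logic module) = exp(−0.00250 × 100) = 0.778801
R(isolation relay) = exp(−0.000182 × 100) = 0.981965
R(power-range monitor) = exp(−0.00150 × 100) = 0.860708
R(trip amplifier) = exp(−0.00122 × 100) = 0.885148
Series (isolation relay and power-range monitor): 0.981965 × 0.860708 = 0.845185
Parallel (coincidence logic module and [0.845185]): 1 − (1 − 0.778801)(1 − 0.845185) = 0.965755
Series ([0.965755] and trip amplifier): 0.965755 × 0.885148 = 0.8548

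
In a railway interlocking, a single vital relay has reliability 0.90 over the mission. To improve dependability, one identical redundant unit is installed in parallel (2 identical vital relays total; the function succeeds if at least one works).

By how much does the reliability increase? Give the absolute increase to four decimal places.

0.0900

R_before = 0.90
R_after = 1 − (1 − 0.90)^2 = 0.9900
ΔR = 0.9900 − 0.90 = 0.0900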